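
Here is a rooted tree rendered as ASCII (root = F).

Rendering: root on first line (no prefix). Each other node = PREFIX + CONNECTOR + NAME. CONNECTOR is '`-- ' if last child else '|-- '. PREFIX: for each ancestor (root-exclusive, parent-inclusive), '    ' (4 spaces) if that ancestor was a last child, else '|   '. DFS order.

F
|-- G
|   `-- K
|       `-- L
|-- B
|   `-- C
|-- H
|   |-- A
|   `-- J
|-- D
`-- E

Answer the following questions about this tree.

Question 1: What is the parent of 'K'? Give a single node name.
Scan adjacency: K appears as child of G

Answer: G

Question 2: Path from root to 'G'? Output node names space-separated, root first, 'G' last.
Walk down from root: F -> G

Answer: F G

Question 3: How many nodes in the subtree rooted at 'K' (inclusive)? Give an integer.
Answer: 2

Derivation:
Subtree rooted at K contains: K, L
Count = 2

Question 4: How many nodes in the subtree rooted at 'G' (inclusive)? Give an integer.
Subtree rooted at G contains: G, K, L
Count = 3

Answer: 3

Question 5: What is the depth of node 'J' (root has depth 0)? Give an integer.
Path from root to J: F -> H -> J
Depth = number of edges = 2

Answer: 2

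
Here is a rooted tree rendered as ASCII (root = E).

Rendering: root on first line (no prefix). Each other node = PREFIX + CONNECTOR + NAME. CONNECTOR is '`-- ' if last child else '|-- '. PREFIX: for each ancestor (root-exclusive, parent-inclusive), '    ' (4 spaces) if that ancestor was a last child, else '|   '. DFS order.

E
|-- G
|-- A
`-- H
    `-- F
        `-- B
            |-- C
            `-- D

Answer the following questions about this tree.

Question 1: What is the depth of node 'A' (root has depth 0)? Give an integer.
Path from root to A: E -> A
Depth = number of edges = 1

Answer: 1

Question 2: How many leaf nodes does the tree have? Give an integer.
Answer: 4

Derivation:
Leaves (nodes with no children): A, C, D, G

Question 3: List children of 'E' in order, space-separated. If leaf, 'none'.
Node E's children (from adjacency): G, A, H

Answer: G A H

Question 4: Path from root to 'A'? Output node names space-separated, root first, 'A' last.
Walk down from root: E -> A

Answer: E A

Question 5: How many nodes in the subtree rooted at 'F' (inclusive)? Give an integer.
Answer: 4

Derivation:
Subtree rooted at F contains: B, C, D, F
Count = 4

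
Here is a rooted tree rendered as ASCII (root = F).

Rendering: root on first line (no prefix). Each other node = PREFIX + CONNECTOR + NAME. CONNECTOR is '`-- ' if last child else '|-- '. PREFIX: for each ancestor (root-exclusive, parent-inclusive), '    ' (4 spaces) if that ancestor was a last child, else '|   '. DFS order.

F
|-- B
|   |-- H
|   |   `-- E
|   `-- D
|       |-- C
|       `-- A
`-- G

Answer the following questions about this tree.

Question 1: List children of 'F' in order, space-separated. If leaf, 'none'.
Answer: B G

Derivation:
Node F's children (from adjacency): B, G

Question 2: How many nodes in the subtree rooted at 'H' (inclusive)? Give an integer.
Answer: 2

Derivation:
Subtree rooted at H contains: E, H
Count = 2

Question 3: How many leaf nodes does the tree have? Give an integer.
Leaves (nodes with no children): A, C, E, G

Answer: 4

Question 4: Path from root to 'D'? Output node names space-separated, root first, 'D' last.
Answer: F B D

Derivation:
Walk down from root: F -> B -> D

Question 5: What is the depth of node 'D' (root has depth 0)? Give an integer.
Path from root to D: F -> B -> D
Depth = number of edges = 2

Answer: 2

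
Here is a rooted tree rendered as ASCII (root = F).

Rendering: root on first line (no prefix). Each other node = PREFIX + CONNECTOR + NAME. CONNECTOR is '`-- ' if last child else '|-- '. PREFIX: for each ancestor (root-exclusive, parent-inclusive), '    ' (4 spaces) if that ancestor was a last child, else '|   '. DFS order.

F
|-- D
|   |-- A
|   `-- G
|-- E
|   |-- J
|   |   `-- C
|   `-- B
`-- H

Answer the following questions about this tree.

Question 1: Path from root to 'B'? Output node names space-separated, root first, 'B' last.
Walk down from root: F -> E -> B

Answer: F E B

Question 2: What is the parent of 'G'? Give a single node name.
Answer: D

Derivation:
Scan adjacency: G appears as child of D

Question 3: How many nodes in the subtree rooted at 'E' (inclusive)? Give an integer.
Answer: 4

Derivation:
Subtree rooted at E contains: B, C, E, J
Count = 4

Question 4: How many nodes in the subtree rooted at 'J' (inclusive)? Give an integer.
Answer: 2

Derivation:
Subtree rooted at J contains: C, J
Count = 2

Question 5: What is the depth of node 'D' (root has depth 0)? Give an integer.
Answer: 1

Derivation:
Path from root to D: F -> D
Depth = number of edges = 1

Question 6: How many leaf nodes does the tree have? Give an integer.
Answer: 5

Derivation:
Leaves (nodes with no children): A, B, C, G, H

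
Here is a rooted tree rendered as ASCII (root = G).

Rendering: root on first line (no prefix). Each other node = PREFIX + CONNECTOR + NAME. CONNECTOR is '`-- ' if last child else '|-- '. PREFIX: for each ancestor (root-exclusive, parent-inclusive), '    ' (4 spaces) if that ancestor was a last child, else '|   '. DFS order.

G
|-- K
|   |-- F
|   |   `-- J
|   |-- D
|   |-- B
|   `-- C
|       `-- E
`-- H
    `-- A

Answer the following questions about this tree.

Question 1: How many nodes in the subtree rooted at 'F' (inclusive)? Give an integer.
Subtree rooted at F contains: F, J
Count = 2

Answer: 2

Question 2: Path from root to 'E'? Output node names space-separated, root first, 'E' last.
Walk down from root: G -> K -> C -> E

Answer: G K C E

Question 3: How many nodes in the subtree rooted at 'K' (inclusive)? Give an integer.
Answer: 7

Derivation:
Subtree rooted at K contains: B, C, D, E, F, J, K
Count = 7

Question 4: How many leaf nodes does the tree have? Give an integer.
Leaves (nodes with no children): A, B, D, E, J

Answer: 5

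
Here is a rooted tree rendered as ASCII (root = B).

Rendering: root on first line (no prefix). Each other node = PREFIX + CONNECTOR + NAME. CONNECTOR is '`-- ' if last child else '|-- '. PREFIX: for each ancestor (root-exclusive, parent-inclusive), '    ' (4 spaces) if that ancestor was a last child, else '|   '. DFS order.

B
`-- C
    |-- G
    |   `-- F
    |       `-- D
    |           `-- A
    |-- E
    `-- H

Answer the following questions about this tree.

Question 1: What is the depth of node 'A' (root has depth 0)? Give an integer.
Path from root to A: B -> C -> G -> F -> D -> A
Depth = number of edges = 5

Answer: 5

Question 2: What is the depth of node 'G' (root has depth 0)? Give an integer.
Answer: 2

Derivation:
Path from root to G: B -> C -> G
Depth = number of edges = 2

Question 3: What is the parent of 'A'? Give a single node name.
Answer: D

Derivation:
Scan adjacency: A appears as child of D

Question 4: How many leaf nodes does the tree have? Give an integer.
Leaves (nodes with no children): A, E, H

Answer: 3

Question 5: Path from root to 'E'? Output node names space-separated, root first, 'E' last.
Walk down from root: B -> C -> E

Answer: B C E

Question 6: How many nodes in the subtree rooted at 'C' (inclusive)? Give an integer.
Answer: 7

Derivation:
Subtree rooted at C contains: A, C, D, E, F, G, H
Count = 7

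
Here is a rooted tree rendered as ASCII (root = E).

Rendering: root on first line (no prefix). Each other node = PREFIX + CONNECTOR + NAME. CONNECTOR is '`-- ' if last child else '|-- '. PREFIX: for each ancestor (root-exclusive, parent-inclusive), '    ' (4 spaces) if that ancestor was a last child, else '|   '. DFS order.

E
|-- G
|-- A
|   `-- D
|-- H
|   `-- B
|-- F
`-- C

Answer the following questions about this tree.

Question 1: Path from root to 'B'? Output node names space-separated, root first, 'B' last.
Walk down from root: E -> H -> B

Answer: E H B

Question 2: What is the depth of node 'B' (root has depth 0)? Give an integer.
Answer: 2

Derivation:
Path from root to B: E -> H -> B
Depth = number of edges = 2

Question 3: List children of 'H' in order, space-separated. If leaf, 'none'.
Answer: B

Derivation:
Node H's children (from adjacency): B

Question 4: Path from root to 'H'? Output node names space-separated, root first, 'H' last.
Answer: E H

Derivation:
Walk down from root: E -> H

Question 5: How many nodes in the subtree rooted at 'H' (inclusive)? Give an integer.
Subtree rooted at H contains: B, H
Count = 2

Answer: 2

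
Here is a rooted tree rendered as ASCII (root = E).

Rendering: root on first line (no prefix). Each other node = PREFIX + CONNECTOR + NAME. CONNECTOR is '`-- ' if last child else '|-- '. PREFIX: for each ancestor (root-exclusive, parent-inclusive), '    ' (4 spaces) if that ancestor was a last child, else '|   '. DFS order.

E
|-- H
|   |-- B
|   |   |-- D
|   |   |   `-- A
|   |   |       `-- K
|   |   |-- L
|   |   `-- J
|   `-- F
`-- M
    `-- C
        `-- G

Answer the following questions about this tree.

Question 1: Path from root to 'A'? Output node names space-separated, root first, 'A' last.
Walk down from root: E -> H -> B -> D -> A

Answer: E H B D A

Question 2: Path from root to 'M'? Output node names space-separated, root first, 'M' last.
Walk down from root: E -> M

Answer: E M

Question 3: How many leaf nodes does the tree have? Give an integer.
Leaves (nodes with no children): F, G, J, K, L

Answer: 5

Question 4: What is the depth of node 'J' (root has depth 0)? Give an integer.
Answer: 3

Derivation:
Path from root to J: E -> H -> B -> J
Depth = number of edges = 3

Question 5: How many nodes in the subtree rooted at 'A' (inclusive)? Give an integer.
Answer: 2

Derivation:
Subtree rooted at A contains: A, K
Count = 2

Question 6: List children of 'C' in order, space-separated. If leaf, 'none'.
Answer: G

Derivation:
Node C's children (from adjacency): G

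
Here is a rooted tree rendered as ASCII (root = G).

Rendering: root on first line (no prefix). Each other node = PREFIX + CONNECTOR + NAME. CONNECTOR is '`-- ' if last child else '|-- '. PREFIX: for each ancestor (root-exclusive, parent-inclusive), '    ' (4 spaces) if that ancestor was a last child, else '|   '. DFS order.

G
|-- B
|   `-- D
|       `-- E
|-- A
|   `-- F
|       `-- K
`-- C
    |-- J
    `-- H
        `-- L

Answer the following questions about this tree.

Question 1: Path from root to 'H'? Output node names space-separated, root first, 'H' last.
Walk down from root: G -> C -> H

Answer: G C H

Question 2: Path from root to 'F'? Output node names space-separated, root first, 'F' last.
Walk down from root: G -> A -> F

Answer: G A F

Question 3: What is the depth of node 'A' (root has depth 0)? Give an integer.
Answer: 1

Derivation:
Path from root to A: G -> A
Depth = number of edges = 1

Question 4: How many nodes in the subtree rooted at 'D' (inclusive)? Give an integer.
Answer: 2

Derivation:
Subtree rooted at D contains: D, E
Count = 2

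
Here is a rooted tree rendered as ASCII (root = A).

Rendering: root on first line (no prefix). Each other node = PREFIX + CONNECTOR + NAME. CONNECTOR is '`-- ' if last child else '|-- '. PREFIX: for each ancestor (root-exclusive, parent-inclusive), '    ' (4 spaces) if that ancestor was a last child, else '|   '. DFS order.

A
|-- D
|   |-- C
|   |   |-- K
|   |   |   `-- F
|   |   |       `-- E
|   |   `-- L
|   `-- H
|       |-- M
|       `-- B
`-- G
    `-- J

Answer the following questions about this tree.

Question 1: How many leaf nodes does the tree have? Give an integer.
Answer: 5

Derivation:
Leaves (nodes with no children): B, E, J, L, M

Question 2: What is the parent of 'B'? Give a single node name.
Answer: H

Derivation:
Scan adjacency: B appears as child of H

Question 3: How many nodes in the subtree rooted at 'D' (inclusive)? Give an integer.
Answer: 9

Derivation:
Subtree rooted at D contains: B, C, D, E, F, H, K, L, M
Count = 9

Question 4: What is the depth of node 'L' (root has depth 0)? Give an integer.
Path from root to L: A -> D -> C -> L
Depth = number of edges = 3

Answer: 3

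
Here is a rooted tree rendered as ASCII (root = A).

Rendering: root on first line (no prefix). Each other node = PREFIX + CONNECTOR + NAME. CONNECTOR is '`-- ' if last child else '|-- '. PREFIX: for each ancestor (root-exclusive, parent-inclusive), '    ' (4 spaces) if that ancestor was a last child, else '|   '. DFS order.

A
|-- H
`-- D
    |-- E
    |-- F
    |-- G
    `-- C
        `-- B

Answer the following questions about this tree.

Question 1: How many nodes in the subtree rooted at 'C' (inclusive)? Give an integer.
Subtree rooted at C contains: B, C
Count = 2

Answer: 2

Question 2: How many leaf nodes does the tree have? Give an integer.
Leaves (nodes with no children): B, E, F, G, H

Answer: 5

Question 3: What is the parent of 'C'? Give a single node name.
Scan adjacency: C appears as child of D

Answer: D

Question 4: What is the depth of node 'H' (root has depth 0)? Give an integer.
Path from root to H: A -> H
Depth = number of edges = 1

Answer: 1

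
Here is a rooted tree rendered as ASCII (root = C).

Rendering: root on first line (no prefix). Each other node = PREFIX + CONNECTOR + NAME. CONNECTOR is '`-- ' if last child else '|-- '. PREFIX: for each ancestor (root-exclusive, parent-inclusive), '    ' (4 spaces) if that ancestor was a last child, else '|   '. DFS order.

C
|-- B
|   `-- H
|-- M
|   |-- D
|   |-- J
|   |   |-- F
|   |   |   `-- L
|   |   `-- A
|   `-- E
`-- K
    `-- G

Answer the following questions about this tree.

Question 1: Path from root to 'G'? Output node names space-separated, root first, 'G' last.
Answer: C K G

Derivation:
Walk down from root: C -> K -> G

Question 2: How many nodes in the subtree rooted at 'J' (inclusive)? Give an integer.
Subtree rooted at J contains: A, F, J, L
Count = 4

Answer: 4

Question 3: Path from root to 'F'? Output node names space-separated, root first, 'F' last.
Answer: C M J F

Derivation:
Walk down from root: C -> M -> J -> F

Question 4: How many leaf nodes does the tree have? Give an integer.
Leaves (nodes with no children): A, D, E, G, H, L

Answer: 6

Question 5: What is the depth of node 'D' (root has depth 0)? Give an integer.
Path from root to D: C -> M -> D
Depth = number of edges = 2

Answer: 2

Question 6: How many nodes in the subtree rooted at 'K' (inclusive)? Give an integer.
Answer: 2

Derivation:
Subtree rooted at K contains: G, K
Count = 2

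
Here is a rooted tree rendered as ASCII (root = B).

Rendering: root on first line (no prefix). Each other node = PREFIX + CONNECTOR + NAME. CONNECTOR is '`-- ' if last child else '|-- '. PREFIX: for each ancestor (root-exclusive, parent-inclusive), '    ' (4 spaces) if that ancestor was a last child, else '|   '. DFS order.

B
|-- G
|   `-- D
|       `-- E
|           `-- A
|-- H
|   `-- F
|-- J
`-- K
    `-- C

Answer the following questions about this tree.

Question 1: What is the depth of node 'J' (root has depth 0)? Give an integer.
Path from root to J: B -> J
Depth = number of edges = 1

Answer: 1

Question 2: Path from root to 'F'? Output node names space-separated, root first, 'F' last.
Answer: B H F

Derivation:
Walk down from root: B -> H -> F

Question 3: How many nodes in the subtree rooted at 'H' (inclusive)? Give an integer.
Subtree rooted at H contains: F, H
Count = 2

Answer: 2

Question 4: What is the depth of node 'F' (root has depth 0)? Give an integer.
Path from root to F: B -> H -> F
Depth = number of edges = 2

Answer: 2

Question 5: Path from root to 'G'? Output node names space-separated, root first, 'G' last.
Walk down from root: B -> G

Answer: B G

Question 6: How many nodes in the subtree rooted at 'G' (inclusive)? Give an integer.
Subtree rooted at G contains: A, D, E, G
Count = 4

Answer: 4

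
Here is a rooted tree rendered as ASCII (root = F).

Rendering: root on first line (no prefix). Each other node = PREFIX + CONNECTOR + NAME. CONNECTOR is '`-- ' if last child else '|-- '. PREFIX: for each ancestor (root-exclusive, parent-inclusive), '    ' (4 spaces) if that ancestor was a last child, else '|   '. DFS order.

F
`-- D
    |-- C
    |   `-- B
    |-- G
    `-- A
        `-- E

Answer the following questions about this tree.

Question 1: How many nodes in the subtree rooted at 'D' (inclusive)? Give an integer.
Answer: 6

Derivation:
Subtree rooted at D contains: A, B, C, D, E, G
Count = 6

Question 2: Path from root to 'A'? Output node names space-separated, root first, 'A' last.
Walk down from root: F -> D -> A

Answer: F D A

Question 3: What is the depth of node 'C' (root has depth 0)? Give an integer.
Path from root to C: F -> D -> C
Depth = number of edges = 2

Answer: 2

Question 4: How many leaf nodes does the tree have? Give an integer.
Leaves (nodes with no children): B, E, G

Answer: 3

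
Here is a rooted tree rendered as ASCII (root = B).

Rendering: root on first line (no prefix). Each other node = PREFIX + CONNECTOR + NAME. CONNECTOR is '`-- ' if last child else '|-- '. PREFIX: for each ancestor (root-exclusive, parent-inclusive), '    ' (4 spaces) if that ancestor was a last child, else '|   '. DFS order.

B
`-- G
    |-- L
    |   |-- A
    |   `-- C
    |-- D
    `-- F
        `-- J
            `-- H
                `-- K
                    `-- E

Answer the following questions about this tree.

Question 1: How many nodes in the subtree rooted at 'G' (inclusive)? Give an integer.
Answer: 10

Derivation:
Subtree rooted at G contains: A, C, D, E, F, G, H, J, K, L
Count = 10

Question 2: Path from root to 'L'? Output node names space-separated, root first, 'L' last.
Walk down from root: B -> G -> L

Answer: B G L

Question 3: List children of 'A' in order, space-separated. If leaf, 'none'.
Node A's children (from adjacency): (leaf)

Answer: none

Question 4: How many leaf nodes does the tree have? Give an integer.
Answer: 4

Derivation:
Leaves (nodes with no children): A, C, D, E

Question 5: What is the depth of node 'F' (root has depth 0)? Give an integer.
Answer: 2

Derivation:
Path from root to F: B -> G -> F
Depth = number of edges = 2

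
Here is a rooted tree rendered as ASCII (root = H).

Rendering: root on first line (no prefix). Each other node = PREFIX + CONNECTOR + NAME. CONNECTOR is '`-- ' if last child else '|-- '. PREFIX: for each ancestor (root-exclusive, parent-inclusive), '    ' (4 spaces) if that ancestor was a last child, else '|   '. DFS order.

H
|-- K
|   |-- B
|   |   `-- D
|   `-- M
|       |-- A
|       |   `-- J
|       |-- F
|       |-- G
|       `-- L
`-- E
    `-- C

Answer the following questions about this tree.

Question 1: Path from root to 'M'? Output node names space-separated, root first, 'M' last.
Answer: H K M

Derivation:
Walk down from root: H -> K -> M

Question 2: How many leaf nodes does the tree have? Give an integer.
Answer: 6

Derivation:
Leaves (nodes with no children): C, D, F, G, J, L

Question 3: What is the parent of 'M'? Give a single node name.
Scan adjacency: M appears as child of K

Answer: K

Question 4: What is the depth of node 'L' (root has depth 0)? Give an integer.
Path from root to L: H -> K -> M -> L
Depth = number of edges = 3

Answer: 3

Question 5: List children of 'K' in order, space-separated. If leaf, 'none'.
Answer: B M

Derivation:
Node K's children (from adjacency): B, M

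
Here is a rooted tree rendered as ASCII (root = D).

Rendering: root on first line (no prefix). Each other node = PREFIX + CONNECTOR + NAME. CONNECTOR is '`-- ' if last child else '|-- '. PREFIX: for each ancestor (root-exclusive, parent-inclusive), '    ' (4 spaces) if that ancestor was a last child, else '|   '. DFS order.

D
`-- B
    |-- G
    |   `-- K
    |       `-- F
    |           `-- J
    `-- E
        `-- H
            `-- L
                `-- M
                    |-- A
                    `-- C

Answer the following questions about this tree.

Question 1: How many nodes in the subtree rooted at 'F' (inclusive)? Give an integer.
Subtree rooted at F contains: F, J
Count = 2

Answer: 2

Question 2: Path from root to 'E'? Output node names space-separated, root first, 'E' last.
Answer: D B E

Derivation:
Walk down from root: D -> B -> E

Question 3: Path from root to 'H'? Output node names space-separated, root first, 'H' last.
Walk down from root: D -> B -> E -> H

Answer: D B E H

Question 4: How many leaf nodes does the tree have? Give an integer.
Answer: 3

Derivation:
Leaves (nodes with no children): A, C, J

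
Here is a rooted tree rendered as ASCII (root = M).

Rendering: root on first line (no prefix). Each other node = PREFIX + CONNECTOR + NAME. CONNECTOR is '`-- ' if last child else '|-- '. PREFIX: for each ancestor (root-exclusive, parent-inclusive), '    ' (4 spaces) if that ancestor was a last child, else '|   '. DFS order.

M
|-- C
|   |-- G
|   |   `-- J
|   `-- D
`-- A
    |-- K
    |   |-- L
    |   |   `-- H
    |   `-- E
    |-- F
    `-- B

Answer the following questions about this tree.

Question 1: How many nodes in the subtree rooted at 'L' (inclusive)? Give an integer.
Answer: 2

Derivation:
Subtree rooted at L contains: H, L
Count = 2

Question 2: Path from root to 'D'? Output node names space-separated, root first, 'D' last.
Walk down from root: M -> C -> D

Answer: M C D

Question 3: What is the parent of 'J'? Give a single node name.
Scan adjacency: J appears as child of G

Answer: G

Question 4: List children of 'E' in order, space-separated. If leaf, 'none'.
Answer: none

Derivation:
Node E's children (from adjacency): (leaf)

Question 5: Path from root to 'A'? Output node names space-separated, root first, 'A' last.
Answer: M A

Derivation:
Walk down from root: M -> A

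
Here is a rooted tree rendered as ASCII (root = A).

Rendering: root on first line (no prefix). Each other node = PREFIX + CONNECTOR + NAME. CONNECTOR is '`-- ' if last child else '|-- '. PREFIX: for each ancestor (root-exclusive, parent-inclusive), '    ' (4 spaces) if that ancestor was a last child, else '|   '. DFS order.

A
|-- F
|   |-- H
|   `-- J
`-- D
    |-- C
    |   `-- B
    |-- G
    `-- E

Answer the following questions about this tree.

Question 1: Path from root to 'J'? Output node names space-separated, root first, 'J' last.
Answer: A F J

Derivation:
Walk down from root: A -> F -> J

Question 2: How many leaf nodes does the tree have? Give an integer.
Answer: 5

Derivation:
Leaves (nodes with no children): B, E, G, H, J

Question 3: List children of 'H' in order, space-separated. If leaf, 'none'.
Node H's children (from adjacency): (leaf)

Answer: none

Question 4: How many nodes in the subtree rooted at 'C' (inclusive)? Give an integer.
Answer: 2

Derivation:
Subtree rooted at C contains: B, C
Count = 2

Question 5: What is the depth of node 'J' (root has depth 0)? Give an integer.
Path from root to J: A -> F -> J
Depth = number of edges = 2

Answer: 2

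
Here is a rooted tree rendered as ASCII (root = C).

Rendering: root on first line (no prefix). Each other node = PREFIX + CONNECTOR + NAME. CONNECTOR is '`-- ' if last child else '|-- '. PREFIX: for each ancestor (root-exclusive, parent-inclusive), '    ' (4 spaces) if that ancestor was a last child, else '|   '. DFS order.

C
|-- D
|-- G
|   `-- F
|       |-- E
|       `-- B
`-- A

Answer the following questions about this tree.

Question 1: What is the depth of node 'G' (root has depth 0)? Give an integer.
Answer: 1

Derivation:
Path from root to G: C -> G
Depth = number of edges = 1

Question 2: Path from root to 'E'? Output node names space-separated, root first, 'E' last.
Walk down from root: C -> G -> F -> E

Answer: C G F E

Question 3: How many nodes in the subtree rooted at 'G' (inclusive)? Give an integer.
Subtree rooted at G contains: B, E, F, G
Count = 4

Answer: 4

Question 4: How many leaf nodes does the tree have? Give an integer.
Answer: 4

Derivation:
Leaves (nodes with no children): A, B, D, E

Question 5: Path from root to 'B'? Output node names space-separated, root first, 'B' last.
Answer: C G F B

Derivation:
Walk down from root: C -> G -> F -> B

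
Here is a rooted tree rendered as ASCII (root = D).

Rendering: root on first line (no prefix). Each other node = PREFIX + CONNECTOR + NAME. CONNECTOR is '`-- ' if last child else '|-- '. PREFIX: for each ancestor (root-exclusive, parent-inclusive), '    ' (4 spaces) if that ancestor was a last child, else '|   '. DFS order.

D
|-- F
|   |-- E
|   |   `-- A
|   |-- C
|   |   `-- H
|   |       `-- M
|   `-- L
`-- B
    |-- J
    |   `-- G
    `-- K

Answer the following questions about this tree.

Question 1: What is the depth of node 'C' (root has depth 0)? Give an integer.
Answer: 2

Derivation:
Path from root to C: D -> F -> C
Depth = number of edges = 2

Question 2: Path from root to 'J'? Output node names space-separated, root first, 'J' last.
Answer: D B J

Derivation:
Walk down from root: D -> B -> J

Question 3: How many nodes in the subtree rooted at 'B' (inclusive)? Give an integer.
Answer: 4

Derivation:
Subtree rooted at B contains: B, G, J, K
Count = 4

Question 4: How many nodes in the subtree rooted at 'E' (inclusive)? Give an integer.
Answer: 2

Derivation:
Subtree rooted at E contains: A, E
Count = 2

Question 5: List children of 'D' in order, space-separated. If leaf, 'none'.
Node D's children (from adjacency): F, B

Answer: F B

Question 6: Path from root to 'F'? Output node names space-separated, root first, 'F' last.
Answer: D F

Derivation:
Walk down from root: D -> F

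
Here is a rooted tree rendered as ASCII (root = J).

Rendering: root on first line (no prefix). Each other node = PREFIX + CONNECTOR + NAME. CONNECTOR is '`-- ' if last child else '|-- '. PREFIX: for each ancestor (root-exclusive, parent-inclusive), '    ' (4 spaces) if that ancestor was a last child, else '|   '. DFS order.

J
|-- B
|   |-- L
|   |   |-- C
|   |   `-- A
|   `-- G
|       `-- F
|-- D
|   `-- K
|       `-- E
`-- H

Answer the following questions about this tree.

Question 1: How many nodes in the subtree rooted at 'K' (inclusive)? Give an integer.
Answer: 2

Derivation:
Subtree rooted at K contains: E, K
Count = 2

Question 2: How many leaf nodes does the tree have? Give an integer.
Answer: 5

Derivation:
Leaves (nodes with no children): A, C, E, F, H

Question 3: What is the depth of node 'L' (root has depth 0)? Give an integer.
Path from root to L: J -> B -> L
Depth = number of edges = 2

Answer: 2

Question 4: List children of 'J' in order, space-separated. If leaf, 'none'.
Answer: B D H

Derivation:
Node J's children (from adjacency): B, D, H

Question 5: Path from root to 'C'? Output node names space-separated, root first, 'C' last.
Walk down from root: J -> B -> L -> C

Answer: J B L C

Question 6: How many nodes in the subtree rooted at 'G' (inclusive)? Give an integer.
Answer: 2

Derivation:
Subtree rooted at G contains: F, G
Count = 2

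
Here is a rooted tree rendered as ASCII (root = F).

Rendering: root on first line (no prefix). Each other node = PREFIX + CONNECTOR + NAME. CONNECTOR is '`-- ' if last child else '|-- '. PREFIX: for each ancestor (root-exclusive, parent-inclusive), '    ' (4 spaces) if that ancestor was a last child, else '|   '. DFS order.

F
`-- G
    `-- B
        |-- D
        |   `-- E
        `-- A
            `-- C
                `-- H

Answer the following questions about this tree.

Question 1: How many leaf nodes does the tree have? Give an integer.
Answer: 2

Derivation:
Leaves (nodes with no children): E, H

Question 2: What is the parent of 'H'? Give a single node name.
Scan adjacency: H appears as child of C

Answer: C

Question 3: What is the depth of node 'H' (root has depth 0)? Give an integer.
Path from root to H: F -> G -> B -> A -> C -> H
Depth = number of edges = 5

Answer: 5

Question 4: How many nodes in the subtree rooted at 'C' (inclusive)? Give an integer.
Subtree rooted at C contains: C, H
Count = 2

Answer: 2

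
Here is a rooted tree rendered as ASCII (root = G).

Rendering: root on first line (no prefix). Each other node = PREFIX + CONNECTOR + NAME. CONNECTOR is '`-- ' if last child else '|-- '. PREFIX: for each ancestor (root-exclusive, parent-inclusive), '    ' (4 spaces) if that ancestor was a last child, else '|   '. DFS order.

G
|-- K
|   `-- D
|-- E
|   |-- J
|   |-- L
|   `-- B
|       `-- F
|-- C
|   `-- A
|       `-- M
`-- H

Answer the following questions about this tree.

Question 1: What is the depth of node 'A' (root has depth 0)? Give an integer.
Answer: 2

Derivation:
Path from root to A: G -> C -> A
Depth = number of edges = 2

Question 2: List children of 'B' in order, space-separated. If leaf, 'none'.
Node B's children (from adjacency): F

Answer: F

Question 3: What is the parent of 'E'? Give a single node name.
Answer: G

Derivation:
Scan adjacency: E appears as child of G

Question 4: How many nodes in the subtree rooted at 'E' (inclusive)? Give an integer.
Answer: 5

Derivation:
Subtree rooted at E contains: B, E, F, J, L
Count = 5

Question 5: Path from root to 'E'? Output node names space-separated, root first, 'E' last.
Walk down from root: G -> E

Answer: G E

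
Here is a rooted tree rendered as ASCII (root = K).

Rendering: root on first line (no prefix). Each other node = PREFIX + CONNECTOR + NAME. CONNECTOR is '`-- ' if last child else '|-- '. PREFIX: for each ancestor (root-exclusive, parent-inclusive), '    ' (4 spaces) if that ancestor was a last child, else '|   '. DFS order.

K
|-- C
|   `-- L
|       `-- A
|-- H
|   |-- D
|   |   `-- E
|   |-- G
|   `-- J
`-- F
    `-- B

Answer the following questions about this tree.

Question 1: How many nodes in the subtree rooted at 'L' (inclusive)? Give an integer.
Answer: 2

Derivation:
Subtree rooted at L contains: A, L
Count = 2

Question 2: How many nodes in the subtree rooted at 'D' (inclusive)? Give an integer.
Subtree rooted at D contains: D, E
Count = 2

Answer: 2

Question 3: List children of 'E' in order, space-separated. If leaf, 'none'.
Answer: none

Derivation:
Node E's children (from adjacency): (leaf)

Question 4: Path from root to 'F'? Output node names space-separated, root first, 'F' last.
Walk down from root: K -> F

Answer: K F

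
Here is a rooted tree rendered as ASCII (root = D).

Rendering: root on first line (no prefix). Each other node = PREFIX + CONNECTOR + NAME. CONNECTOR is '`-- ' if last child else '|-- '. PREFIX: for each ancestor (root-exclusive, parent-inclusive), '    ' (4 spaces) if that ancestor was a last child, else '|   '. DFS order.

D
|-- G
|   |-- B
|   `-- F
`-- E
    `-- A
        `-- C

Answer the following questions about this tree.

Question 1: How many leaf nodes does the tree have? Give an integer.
Leaves (nodes with no children): B, C, F

Answer: 3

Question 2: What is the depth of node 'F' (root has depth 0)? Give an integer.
Answer: 2

Derivation:
Path from root to F: D -> G -> F
Depth = number of edges = 2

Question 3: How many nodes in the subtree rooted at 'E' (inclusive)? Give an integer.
Subtree rooted at E contains: A, C, E
Count = 3

Answer: 3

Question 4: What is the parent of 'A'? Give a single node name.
Scan adjacency: A appears as child of E

Answer: E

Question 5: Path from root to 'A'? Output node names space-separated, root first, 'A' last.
Answer: D E A

Derivation:
Walk down from root: D -> E -> A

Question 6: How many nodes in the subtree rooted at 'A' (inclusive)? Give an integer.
Answer: 2

Derivation:
Subtree rooted at A contains: A, C
Count = 2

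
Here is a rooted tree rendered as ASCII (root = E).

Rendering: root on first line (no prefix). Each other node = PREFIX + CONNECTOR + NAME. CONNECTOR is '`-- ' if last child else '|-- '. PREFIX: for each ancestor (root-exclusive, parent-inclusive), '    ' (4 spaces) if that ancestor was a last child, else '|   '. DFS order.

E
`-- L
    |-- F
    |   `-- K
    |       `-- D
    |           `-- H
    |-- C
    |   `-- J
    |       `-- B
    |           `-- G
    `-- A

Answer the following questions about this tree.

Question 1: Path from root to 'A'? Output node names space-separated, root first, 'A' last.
Walk down from root: E -> L -> A

Answer: E L A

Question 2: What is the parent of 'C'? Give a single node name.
Scan adjacency: C appears as child of L

Answer: L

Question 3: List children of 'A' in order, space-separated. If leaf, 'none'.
Node A's children (from adjacency): (leaf)

Answer: none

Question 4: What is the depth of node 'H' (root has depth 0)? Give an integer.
Path from root to H: E -> L -> F -> K -> D -> H
Depth = number of edges = 5

Answer: 5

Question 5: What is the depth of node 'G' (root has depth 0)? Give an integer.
Answer: 5

Derivation:
Path from root to G: E -> L -> C -> J -> B -> G
Depth = number of edges = 5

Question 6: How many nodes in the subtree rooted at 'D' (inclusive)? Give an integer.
Answer: 2

Derivation:
Subtree rooted at D contains: D, H
Count = 2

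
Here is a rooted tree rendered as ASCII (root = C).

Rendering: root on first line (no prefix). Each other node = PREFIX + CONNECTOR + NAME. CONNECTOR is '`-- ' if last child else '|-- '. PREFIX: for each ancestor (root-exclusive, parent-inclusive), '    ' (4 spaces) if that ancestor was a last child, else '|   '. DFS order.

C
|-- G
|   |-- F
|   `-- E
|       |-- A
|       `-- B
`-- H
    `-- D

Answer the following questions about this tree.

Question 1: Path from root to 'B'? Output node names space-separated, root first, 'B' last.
Walk down from root: C -> G -> E -> B

Answer: C G E B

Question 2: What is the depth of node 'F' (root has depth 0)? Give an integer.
Answer: 2

Derivation:
Path from root to F: C -> G -> F
Depth = number of edges = 2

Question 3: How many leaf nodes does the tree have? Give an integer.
Leaves (nodes with no children): A, B, D, F

Answer: 4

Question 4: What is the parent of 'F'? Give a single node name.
Scan adjacency: F appears as child of G

Answer: G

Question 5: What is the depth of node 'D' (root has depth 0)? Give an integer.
Answer: 2

Derivation:
Path from root to D: C -> H -> D
Depth = number of edges = 2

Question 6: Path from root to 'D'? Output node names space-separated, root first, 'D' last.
Walk down from root: C -> H -> D

Answer: C H D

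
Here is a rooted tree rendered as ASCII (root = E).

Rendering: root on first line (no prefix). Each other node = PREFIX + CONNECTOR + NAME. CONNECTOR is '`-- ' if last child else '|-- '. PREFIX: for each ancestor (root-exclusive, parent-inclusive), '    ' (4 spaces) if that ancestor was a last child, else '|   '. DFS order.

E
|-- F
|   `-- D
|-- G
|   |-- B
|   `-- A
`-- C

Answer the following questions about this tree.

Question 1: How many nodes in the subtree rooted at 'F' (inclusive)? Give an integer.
Answer: 2

Derivation:
Subtree rooted at F contains: D, F
Count = 2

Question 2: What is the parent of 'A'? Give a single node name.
Scan adjacency: A appears as child of G

Answer: G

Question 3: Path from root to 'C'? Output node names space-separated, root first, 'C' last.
Answer: E C

Derivation:
Walk down from root: E -> C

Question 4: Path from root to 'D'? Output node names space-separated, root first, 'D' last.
Answer: E F D

Derivation:
Walk down from root: E -> F -> D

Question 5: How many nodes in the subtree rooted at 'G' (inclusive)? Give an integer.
Subtree rooted at G contains: A, B, G
Count = 3

Answer: 3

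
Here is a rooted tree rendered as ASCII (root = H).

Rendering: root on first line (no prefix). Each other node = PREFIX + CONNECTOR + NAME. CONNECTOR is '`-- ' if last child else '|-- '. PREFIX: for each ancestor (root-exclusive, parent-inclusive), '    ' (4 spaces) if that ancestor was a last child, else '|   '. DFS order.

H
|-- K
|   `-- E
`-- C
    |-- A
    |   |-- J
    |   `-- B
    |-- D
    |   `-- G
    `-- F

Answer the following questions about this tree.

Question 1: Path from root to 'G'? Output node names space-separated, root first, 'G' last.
Walk down from root: H -> C -> D -> G

Answer: H C D G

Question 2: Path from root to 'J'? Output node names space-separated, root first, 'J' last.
Walk down from root: H -> C -> A -> J

Answer: H C A J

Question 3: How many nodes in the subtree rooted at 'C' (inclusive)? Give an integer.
Subtree rooted at C contains: A, B, C, D, F, G, J
Count = 7

Answer: 7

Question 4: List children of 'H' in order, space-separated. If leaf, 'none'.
Node H's children (from adjacency): K, C

Answer: K C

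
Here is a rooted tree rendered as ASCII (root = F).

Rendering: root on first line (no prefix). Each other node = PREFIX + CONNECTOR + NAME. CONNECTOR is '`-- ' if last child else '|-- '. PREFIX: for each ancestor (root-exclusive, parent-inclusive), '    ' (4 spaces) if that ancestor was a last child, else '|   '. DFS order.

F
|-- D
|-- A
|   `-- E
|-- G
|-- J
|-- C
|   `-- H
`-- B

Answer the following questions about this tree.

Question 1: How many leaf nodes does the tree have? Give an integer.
Answer: 6

Derivation:
Leaves (nodes with no children): B, D, E, G, H, J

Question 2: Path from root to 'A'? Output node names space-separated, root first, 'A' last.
Walk down from root: F -> A

Answer: F A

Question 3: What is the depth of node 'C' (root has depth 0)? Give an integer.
Answer: 1

Derivation:
Path from root to C: F -> C
Depth = number of edges = 1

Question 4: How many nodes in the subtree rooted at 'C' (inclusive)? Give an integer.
Answer: 2

Derivation:
Subtree rooted at C contains: C, H
Count = 2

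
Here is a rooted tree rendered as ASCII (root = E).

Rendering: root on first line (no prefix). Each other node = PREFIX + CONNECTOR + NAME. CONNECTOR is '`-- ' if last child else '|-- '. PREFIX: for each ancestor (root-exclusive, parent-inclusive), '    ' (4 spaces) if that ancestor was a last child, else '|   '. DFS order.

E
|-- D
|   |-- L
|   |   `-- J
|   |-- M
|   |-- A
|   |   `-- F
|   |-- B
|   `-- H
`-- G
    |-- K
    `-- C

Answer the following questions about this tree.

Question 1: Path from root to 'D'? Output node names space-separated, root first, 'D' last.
Walk down from root: E -> D

Answer: E D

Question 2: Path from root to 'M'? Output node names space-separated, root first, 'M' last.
Answer: E D M

Derivation:
Walk down from root: E -> D -> M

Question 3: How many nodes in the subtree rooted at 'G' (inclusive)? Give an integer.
Answer: 3

Derivation:
Subtree rooted at G contains: C, G, K
Count = 3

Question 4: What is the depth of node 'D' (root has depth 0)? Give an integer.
Path from root to D: E -> D
Depth = number of edges = 1

Answer: 1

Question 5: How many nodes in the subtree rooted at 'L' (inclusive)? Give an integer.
Answer: 2

Derivation:
Subtree rooted at L contains: J, L
Count = 2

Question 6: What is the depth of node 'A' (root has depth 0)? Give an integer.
Answer: 2

Derivation:
Path from root to A: E -> D -> A
Depth = number of edges = 2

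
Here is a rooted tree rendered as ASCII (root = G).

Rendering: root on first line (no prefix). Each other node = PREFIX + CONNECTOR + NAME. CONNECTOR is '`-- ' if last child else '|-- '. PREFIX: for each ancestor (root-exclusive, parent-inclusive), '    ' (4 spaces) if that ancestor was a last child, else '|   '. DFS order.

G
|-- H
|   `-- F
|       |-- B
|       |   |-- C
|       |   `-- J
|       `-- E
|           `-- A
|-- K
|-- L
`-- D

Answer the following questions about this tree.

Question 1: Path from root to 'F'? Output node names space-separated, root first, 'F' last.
Answer: G H F

Derivation:
Walk down from root: G -> H -> F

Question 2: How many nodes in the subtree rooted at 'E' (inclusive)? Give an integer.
Answer: 2

Derivation:
Subtree rooted at E contains: A, E
Count = 2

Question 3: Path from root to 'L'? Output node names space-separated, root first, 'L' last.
Walk down from root: G -> L

Answer: G L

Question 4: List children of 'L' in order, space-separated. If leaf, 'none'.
Node L's children (from adjacency): (leaf)

Answer: none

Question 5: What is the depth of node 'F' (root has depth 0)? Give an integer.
Answer: 2

Derivation:
Path from root to F: G -> H -> F
Depth = number of edges = 2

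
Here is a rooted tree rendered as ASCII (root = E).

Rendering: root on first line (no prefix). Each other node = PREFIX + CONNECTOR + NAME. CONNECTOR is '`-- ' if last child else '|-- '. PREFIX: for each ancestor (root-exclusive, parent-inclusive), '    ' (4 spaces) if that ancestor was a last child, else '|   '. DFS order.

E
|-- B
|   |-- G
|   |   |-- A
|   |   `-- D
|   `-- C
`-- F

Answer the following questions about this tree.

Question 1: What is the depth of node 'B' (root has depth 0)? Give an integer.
Answer: 1

Derivation:
Path from root to B: E -> B
Depth = number of edges = 1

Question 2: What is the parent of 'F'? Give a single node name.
Scan adjacency: F appears as child of E

Answer: E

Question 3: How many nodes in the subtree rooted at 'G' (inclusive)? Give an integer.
Subtree rooted at G contains: A, D, G
Count = 3

Answer: 3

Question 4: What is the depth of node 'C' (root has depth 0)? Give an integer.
Answer: 2

Derivation:
Path from root to C: E -> B -> C
Depth = number of edges = 2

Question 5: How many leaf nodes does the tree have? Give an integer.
Leaves (nodes with no children): A, C, D, F

Answer: 4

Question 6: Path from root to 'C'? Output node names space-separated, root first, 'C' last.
Walk down from root: E -> B -> C

Answer: E B C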